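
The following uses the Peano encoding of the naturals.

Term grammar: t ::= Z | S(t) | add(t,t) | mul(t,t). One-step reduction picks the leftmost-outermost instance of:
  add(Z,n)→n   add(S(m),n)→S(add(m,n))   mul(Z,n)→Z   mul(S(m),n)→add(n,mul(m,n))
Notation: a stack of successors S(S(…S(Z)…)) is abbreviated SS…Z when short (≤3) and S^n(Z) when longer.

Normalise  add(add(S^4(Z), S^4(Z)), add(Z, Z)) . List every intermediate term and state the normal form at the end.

  start: add(add(S^4(Z), S^4(Z)), add(Z, Z))
  step 1: add(S(add(SSSZ, S^4(Z))), add(Z, Z))
  step 2: S(add(add(SSSZ, S^4(Z)), add(Z, Z)))
  step 3: S(add(S(add(SSZ, S^4(Z))), add(Z, Z)))
  step 4: S(S(add(add(SSZ, S^4(Z)), add(Z, Z))))
  step 5: S(S(add(S(add(SZ, S^4(Z))), add(Z, Z))))
  step 6: S(S(S(add(add(SZ, S^4(Z)), add(Z, Z)))))
  step 7: S(S(S(add(S(add(Z, S^4(Z))), add(Z, Z)))))
  step 8: S(S(S(S(add(add(Z, S^4(Z)), add(Z, Z))))))
  step 9: S(S(S(S(add(S^4(Z), add(Z, Z))))))
  step 10: S(S(S(S(S(add(SSSZ, add(Z, Z)))))))
  step 11: S(S(S(S(S(S(add(SSZ, add(Z, Z))))))))
  step 12: S(S(S(S(S(S(S(add(SZ, add(Z, Z)))))))))
  step 13: S(S(S(S(S(S(S(S(add(Z, add(Z, Z))))))))))
  step 14: S(S(S(S(S(S(S(S(add(Z, Z)))))))))
  step 15: S^8(Z)

Answer: normal form = S^8(Z)  (in 15 steps)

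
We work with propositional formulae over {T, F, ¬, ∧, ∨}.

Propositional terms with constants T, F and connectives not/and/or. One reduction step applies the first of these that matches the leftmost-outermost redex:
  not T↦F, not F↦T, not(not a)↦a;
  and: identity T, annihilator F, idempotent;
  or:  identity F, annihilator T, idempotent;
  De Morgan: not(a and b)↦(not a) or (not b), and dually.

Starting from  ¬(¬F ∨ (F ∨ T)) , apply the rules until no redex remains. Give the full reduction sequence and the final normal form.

Answer: normal form = F  (in 3 steps)

Reduction:
  start: ¬(¬F ∨ (F ∨ T))
  [1] ¬¬F ∧ ¬(F ∨ T)
  [2] F ∧ ¬(F ∨ T)
  [3] F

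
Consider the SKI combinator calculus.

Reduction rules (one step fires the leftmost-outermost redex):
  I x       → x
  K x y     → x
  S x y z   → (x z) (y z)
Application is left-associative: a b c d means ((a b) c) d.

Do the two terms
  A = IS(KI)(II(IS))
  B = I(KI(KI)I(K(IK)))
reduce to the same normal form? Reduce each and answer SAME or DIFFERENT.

Term A:
  start: IS(KI)(II(IS))
  →1  S(KI)(II(IS))
  →2  S(KI)(I(IS))
  →3  S(KI)(IS)
  →4  S(KI)S

Term B:
  start: I(KI(KI)I(K(IK)))
  →1  KI(KI)I(K(IK))
  →2  II(K(IK))
  →3  I(K(IK))
  →4  K(IK)
  →5  KK

Answer: DIFFERENT — A ⇓ S(KI)S, B ⇓ KK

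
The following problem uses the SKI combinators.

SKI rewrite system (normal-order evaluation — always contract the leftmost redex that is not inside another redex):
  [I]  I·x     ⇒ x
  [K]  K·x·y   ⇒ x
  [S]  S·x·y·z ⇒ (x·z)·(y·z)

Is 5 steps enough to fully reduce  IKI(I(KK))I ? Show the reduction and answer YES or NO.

Answer: YES — reaches normal form I in 3 ≤ 5 steps

Reduction:
  start: IKI(I(KK))I
  step 1: KI(I(KK))I
  step 2: II
  step 3: I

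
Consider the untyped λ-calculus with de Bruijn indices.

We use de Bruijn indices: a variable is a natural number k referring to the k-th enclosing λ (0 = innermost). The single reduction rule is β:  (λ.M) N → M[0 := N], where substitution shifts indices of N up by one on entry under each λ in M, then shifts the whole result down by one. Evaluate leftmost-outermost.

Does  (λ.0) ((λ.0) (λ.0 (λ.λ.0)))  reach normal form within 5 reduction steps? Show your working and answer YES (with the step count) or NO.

Answer: YES — reaches normal form λ.0 (λ.λ.0) in 2 ≤ 5 steps

Derivation:
  start: (λ.0) ((λ.0) (λ.0 (λ.λ.0)))
  [1] (λ.0) (λ.0 (λ.λ.0))
  [2] λ.0 (λ.λ.0)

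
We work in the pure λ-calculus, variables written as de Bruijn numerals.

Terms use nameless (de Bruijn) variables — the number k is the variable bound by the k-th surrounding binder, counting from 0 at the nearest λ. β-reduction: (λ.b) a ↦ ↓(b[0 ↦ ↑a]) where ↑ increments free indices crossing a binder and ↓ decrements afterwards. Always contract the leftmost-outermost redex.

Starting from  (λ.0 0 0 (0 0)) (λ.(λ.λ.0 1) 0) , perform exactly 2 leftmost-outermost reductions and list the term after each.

  start: (λ.0 0 0 (0 0)) (λ.(λ.λ.0 1) 0)
  step 1: (λ.(λ.λ.0 1) 0) (λ.(λ.λ.0 1) 0) (λ.(λ.λ.0 1) 0) ((λ.(λ.λ.0 1) 0) (λ.(λ.λ.0 1) 0))
  step 2: (λ.λ.0 1) (λ.(λ.λ.0 1) 0) (λ.(λ.λ.0 1) 0) ((λ.(λ.λ.0 1) 0) (λ.(λ.λ.0 1) 0))

Answer: after 2 steps: (λ.λ.0 1) (λ.(λ.λ.0 1) 0) (λ.(λ.λ.0 1) 0) ((λ.(λ.λ.0 1) 0) (λ.(λ.λ.0 1) 0))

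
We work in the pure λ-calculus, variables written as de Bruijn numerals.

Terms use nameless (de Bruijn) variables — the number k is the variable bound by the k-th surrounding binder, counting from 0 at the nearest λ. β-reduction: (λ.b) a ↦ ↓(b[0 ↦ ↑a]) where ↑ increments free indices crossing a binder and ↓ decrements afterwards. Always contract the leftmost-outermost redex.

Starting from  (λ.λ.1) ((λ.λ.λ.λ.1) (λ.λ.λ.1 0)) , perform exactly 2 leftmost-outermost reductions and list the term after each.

Answer: after 2 steps: λ.λ.λ.λ.1

Working:
  start: (λ.λ.1) ((λ.λ.λ.λ.1) (λ.λ.λ.1 0))
  →1  λ.(λ.λ.λ.λ.1) (λ.λ.λ.1 0)
  →2  λ.λ.λ.λ.1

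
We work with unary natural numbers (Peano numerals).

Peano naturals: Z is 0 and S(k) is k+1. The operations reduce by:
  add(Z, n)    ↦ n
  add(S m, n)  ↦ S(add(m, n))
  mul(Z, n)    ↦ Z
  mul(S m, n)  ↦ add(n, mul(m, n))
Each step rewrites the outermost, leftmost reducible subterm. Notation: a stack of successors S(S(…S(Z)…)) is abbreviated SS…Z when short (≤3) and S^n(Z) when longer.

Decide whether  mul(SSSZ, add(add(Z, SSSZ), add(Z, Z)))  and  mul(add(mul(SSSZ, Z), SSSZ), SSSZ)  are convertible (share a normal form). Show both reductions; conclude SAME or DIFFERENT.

Answer: SAME — A ⇓ S^9(Z), B ⇓ S^9(Z)

Derivation:
Term A:
  start: mul(SSSZ, add(add(Z, SSSZ), add(Z, Z)))
  [1] add(add(add(Z, SSSZ), add(Z, Z)), mul(SSZ, add(add(Z, SSSZ), add(Z, Z))))
  [2] add(add(SSSZ, add(Z, Z)), mul(SSZ, add(add(Z, SSSZ), add(Z, Z))))
  [3] add(S(add(SSZ, add(Z, Z))), mul(SSZ, add(add(Z, SSSZ), add(Z, Z))))
  [4] S(add(add(SSZ, add(Z, Z)), mul(SSZ, add(add(Z, SSSZ), add(Z, Z)))))
  [5] S(add(S(add(SZ, add(Z, Z))), mul(SSZ, add(add(Z, SSSZ), add(Z, Z)))))
  [6] S(S(add(add(SZ, add(Z, Z)), mul(SSZ, add(add(Z, SSSZ), add(Z, Z))))))
  [7] S(S(add(S(add(Z, add(Z, Z))), mul(SSZ, add(add(Z, SSSZ), add(Z, Z))))))
  [8] S(S(S(add(add(Z, add(Z, Z)), mul(SSZ, add(add(Z, SSSZ), add(Z, Z)))))))
  [9] S(S(S(add(add(Z, Z), mul(SSZ, add(add(Z, SSSZ), add(Z, Z)))))))
  [10] S(S(S(add(Z, mul(SSZ, add(add(Z, SSSZ), add(Z, Z)))))))
  [11] S(S(S(mul(SSZ, add(add(Z, SSSZ), add(Z, Z))))))
  [12] S(S(S(add(add(add(Z, SSSZ), add(Z, Z)), mul(SZ, add(add(Z, SSSZ), add(Z, Z)))))))
  [13] S(S(S(add(add(SSSZ, add(Z, Z)), mul(SZ, add(add(Z, SSSZ), add(Z, Z)))))))
  [14] S(S(S(add(S(add(SSZ, add(Z, Z))), mul(SZ, add(add(Z, SSSZ), add(Z, Z)))))))
  [15] S(S(S(S(add(add(SSZ, add(Z, Z)), mul(SZ, add(add(Z, SSSZ), add(Z, Z))))))))
  [16] S(S(S(S(add(S(add(SZ, add(Z, Z))), mul(SZ, add(add(Z, SSSZ), add(Z, Z))))))))
  [17] S(S(S(S(S(add(add(SZ, add(Z, Z)), mul(SZ, add(add(Z, SSSZ), add(Z, Z)))))))))
  [18] S(S(S(S(S(add(S(add(Z, add(Z, Z))), mul(SZ, add(add(Z, SSSZ), add(Z, Z)))))))))
  [19] S(S(S(S(S(S(add(add(Z, add(Z, Z)), mul(SZ, add(add(Z, SSSZ), add(Z, Z))))))))))
  [20] S(S(S(S(S(S(add(add(Z, Z), mul(SZ, add(add(Z, SSSZ), add(Z, Z))))))))))
  [21] S(S(S(S(S(S(add(Z, mul(SZ, add(add(Z, SSSZ), add(Z, Z))))))))))
  [22] S(S(S(S(S(S(mul(SZ, add(add(Z, SSSZ), add(Z, Z)))))))))
  [23] S(S(S(S(S(S(add(add(add(Z, SSSZ), add(Z, Z)), mul(Z, add(add(Z, SSSZ), add(Z, Z))))))))))
  [24] S(S(S(S(S(S(add(add(SSSZ, add(Z, Z)), mul(Z, add(add(Z, SSSZ), add(Z, Z))))))))))
  [25] S(S(S(S(S(S(add(S(add(SSZ, add(Z, Z))), mul(Z, add(add(Z, SSSZ), add(Z, Z))))))))))
  [26] S(S(S(S(S(S(S(add(add(SSZ, add(Z, Z)), mul(Z, add(add(Z, SSSZ), add(Z, Z)))))))))))
  [27] S(S(S(S(S(S(S(add(S(add(SZ, add(Z, Z))), mul(Z, add(add(Z, SSSZ), add(Z, Z)))))))))))
  [28] S(S(S(S(S(S(S(S(add(add(SZ, add(Z, Z)), mul(Z, add(add(Z, SSSZ), add(Z, Z))))))))))))
  [29] S(S(S(S(S(S(S(S(add(S(add(Z, add(Z, Z))), mul(Z, add(add(Z, SSSZ), add(Z, Z))))))))))))
  [30] S(S(S(S(S(S(S(S(S(add(add(Z, add(Z, Z)), mul(Z, add(add(Z, SSSZ), add(Z, Z)))))))))))))
  [31] S(S(S(S(S(S(S(S(S(add(add(Z, Z), mul(Z, add(add(Z, SSSZ), add(Z, Z)))))))))))))
  [32] S(S(S(S(S(S(S(S(S(add(Z, mul(Z, add(add(Z, SSSZ), add(Z, Z)))))))))))))
  [33] S(S(S(S(S(S(S(S(S(mul(Z, add(add(Z, SSSZ), add(Z, Z))))))))))))
  [34] S^9(Z)

Term B:
  start: mul(add(mul(SSSZ, Z), SSSZ), SSSZ)
  [1] mul(add(add(Z, mul(SSZ, Z)), SSSZ), SSSZ)
  [2] mul(add(mul(SSZ, Z), SSSZ), SSSZ)
  [3] mul(add(add(Z, mul(SZ, Z)), SSSZ), SSSZ)
  [4] mul(add(mul(SZ, Z), SSSZ), SSSZ)
  [5] mul(add(add(Z, mul(Z, Z)), SSSZ), SSSZ)
  [6] mul(add(mul(Z, Z), SSSZ), SSSZ)
  [7] mul(add(Z, SSSZ), SSSZ)
  [8] mul(SSSZ, SSSZ)
  [9] add(SSSZ, mul(SSZ, SSSZ))
  [10] S(add(SSZ, mul(SSZ, SSSZ)))
  [11] S(S(add(SZ, mul(SSZ, SSSZ))))
  [12] S(S(S(add(Z, mul(SSZ, SSSZ)))))
  [13] S(S(S(mul(SSZ, SSSZ))))
  [14] S(S(S(add(SSSZ, mul(SZ, SSSZ)))))
  [15] S(S(S(S(add(SSZ, mul(SZ, SSSZ))))))
  [16] S(S(S(S(S(add(SZ, mul(SZ, SSSZ)))))))
  [17] S(S(S(S(S(S(add(Z, mul(SZ, SSSZ))))))))
  [18] S(S(S(S(S(S(mul(SZ, SSSZ)))))))
  [19] S(S(S(S(S(S(add(SSSZ, mul(Z, SSSZ))))))))
  [20] S(S(S(S(S(S(S(add(SSZ, mul(Z, SSSZ)))))))))
  [21] S(S(S(S(S(S(S(S(add(SZ, mul(Z, SSSZ))))))))))
  [22] S(S(S(S(S(S(S(S(S(add(Z, mul(Z, SSSZ)))))))))))
  [23] S(S(S(S(S(S(S(S(S(mul(Z, SSSZ))))))))))
  [24] S^9(Z)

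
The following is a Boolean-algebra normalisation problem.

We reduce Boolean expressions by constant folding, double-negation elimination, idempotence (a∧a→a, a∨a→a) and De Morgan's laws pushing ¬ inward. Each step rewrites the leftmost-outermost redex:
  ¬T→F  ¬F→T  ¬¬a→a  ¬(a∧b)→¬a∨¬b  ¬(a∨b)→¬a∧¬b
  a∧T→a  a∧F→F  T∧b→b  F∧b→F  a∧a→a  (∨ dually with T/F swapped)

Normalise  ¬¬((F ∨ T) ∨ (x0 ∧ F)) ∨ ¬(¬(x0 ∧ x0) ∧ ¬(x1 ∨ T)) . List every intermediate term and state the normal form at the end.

Answer: normal form = T  (in 4 steps)

Working:
  start: ¬¬((F ∨ T) ∨ (x0 ∧ F)) ∨ ¬(¬(x0 ∧ x0) ∧ ¬(x1 ∨ T))
  →1  ((F ∨ T) ∨ (x0 ∧ F)) ∨ ¬(¬(x0 ∧ x0) ∧ ¬(x1 ∨ T))
  →2  (T ∨ (x0 ∧ F)) ∨ ¬(¬(x0 ∧ x0) ∧ ¬(x1 ∨ T))
  →3  T ∨ ¬(¬(x0 ∧ x0) ∧ ¬(x1 ∨ T))
  →4  T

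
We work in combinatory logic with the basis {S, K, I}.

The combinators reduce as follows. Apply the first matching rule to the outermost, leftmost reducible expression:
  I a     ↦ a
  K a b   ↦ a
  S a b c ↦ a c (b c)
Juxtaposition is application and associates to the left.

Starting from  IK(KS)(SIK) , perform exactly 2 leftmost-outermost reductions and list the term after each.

Answer: after 2 steps: KS

Reduction:
  start: IK(KS)(SIK)
  →1  K(KS)(SIK)
  →2  KS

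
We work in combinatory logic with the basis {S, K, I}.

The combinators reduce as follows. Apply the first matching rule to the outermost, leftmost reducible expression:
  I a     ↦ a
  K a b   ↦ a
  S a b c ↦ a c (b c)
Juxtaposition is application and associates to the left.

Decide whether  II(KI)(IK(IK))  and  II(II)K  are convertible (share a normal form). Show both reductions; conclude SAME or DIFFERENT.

Answer: DIFFERENT — A ⇓ I, B ⇓ K

Working:
Term A:
  start: II(KI)(IK(IK))
  step 1: I(KI)(IK(IK))
  step 2: KI(IK(IK))
  step 3: I

Term B:
  start: II(II)K
  step 1: I(II)K
  step 2: IIK
  step 3: IK
  step 4: K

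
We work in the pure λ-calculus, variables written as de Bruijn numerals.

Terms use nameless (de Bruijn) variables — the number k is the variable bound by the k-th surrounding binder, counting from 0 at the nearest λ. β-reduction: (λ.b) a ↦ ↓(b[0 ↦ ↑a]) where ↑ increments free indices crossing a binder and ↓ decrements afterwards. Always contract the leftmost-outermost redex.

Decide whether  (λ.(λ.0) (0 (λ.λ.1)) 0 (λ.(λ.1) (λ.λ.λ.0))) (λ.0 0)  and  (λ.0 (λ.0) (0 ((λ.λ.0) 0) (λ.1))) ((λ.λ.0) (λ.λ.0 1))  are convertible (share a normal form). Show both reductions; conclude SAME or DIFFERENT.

Answer: SAME — A ⇓ λ.λ.0, B ⇓ λ.λ.0

Working:
Term A:
  start: (λ.(λ.0) (0 (λ.λ.1)) 0 (λ.(λ.1) (λ.λ.λ.0))) (λ.0 0)
  step 1: (λ.0) ((λ.0 0) (λ.λ.1)) (λ.0 0) (λ.(λ.1) (λ.λ.λ.0))
  step 2: (λ.0 0) (λ.λ.1) (λ.0 0) (λ.(λ.1) (λ.λ.λ.0))
  step 3: (λ.λ.1) (λ.λ.1) (λ.0 0) (λ.(λ.1) (λ.λ.λ.0))
  step 4: (λ.λ.λ.1) (λ.0 0) (λ.(λ.1) (λ.λ.λ.0))
  step 5: (λ.λ.1) (λ.(λ.1) (λ.λ.λ.0))
  step 6: λ.λ.(λ.1) (λ.λ.λ.0)
  step 7: λ.λ.0

Term B:
  start: (λ.0 (λ.0) (0 ((λ.λ.0) 0) (λ.1))) ((λ.λ.0) (λ.λ.0 1))
  step 1: (λ.λ.0) (λ.λ.0 1) (λ.0) ((λ.λ.0) (λ.λ.0 1) ((λ.λ.0) ((λ.λ.0) (λ.λ.0 1))) (λ.(λ.λ.0) (λ.λ.0 1)))
  step 2: (λ.0) (λ.0) ((λ.λ.0) (λ.λ.0 1) ((λ.λ.0) ((λ.λ.0) (λ.λ.0 1))) (λ.(λ.λ.0) (λ.λ.0 1)))
  step 3: (λ.0) ((λ.λ.0) (λ.λ.0 1) ((λ.λ.0) ((λ.λ.0) (λ.λ.0 1))) (λ.(λ.λ.0) (λ.λ.0 1)))
  step 4: (λ.λ.0) (λ.λ.0 1) ((λ.λ.0) ((λ.λ.0) (λ.λ.0 1))) (λ.(λ.λ.0) (λ.λ.0 1))
  step 5: (λ.0) ((λ.λ.0) ((λ.λ.0) (λ.λ.0 1))) (λ.(λ.λ.0) (λ.λ.0 1))
  step 6: (λ.λ.0) ((λ.λ.0) (λ.λ.0 1)) (λ.(λ.λ.0) (λ.λ.0 1))
  step 7: (λ.0) (λ.(λ.λ.0) (λ.λ.0 1))
  step 8: λ.(λ.λ.0) (λ.λ.0 1)
  step 9: λ.λ.0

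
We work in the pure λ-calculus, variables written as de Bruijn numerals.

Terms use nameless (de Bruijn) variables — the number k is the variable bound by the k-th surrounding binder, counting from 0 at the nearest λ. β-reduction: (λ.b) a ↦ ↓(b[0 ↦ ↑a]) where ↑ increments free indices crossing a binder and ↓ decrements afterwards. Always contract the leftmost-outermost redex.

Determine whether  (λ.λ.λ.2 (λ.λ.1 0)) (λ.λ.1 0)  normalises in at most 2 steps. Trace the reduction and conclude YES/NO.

Answer: NO — after 2 steps the term is λ.λ.λ.(λ.λ.1 0) 0, not yet normal

Working:
  start: (λ.λ.λ.2 (λ.λ.1 0)) (λ.λ.1 0)
  →1  λ.λ.(λ.λ.1 0) (λ.λ.1 0)
  →2  λ.λ.λ.(λ.λ.1 0) 0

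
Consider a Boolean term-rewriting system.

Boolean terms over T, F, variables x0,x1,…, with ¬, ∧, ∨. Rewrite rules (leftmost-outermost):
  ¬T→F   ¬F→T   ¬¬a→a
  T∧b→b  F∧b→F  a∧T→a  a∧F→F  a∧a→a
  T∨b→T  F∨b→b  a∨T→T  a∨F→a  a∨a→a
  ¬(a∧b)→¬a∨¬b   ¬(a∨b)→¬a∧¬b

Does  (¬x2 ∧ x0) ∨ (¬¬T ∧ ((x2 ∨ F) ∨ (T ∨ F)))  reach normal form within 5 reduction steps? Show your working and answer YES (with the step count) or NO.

  start: (¬x2 ∧ x0) ∨ (¬¬T ∧ ((x2 ∨ F) ∨ (T ∨ F)))
  →1  (¬x2 ∧ x0) ∨ (T ∧ ((x2 ∨ F) ∨ (T ∨ F)))
  →2  (¬x2 ∧ x0) ∨ ((x2 ∨ F) ∨ (T ∨ F))
  →3  (¬x2 ∧ x0) ∨ (x2 ∨ (T ∨ F))
  →4  (¬x2 ∧ x0) ∨ (x2 ∨ T)
  →5  (¬x2 ∧ x0) ∨ T

Answer: NO — after 5 steps the term is (¬x2 ∧ x0) ∨ T, not yet normal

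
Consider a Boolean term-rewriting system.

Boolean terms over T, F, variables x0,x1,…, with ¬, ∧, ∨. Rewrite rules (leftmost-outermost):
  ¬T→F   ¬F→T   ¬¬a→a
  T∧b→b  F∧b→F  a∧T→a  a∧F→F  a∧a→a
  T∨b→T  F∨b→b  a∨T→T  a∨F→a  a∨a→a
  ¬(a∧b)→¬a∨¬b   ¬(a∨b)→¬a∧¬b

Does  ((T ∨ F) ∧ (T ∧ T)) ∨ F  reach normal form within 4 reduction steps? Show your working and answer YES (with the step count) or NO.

  start: ((T ∨ F) ∧ (T ∧ T)) ∨ F
  step 1: (T ∨ F) ∧ (T ∧ T)
  step 2: T ∧ (T ∧ T)
  step 3: T ∧ T
  step 4: T

Answer: YES — reaches normal form T in 4 ≤ 4 steps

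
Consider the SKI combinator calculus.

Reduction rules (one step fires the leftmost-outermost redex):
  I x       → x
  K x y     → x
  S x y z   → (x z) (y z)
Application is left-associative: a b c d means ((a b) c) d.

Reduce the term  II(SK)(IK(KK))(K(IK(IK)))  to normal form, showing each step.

Answer: normal form = K(KK)  (in 6 steps)

Reduction:
  start: II(SK)(IK(KK))(K(IK(IK)))
  →1  I(SK)(IK(KK))(K(IK(IK)))
  →2  SK(IK(KK))(K(IK(IK)))
  →3  K(K(IK(IK)))(IK(KK)(K(IK(IK))))
  →4  K(IK(IK))
  →5  K(K(IK))
  →6  K(KK)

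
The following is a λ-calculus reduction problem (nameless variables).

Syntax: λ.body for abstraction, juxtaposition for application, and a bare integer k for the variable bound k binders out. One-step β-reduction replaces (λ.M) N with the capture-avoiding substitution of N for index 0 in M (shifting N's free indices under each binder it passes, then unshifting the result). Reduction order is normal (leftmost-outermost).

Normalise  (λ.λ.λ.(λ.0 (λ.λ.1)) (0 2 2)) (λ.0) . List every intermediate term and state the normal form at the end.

  start: (λ.λ.λ.(λ.0 (λ.λ.1)) (0 2 2)) (λ.0)
  step 1: λ.λ.(λ.0 (λ.λ.1)) (0 (λ.0) (λ.0))
  step 2: λ.λ.0 (λ.0) (λ.0) (λ.λ.1)

Answer: normal form = λ.λ.0 (λ.0) (λ.0) (λ.λ.1)  (in 2 steps)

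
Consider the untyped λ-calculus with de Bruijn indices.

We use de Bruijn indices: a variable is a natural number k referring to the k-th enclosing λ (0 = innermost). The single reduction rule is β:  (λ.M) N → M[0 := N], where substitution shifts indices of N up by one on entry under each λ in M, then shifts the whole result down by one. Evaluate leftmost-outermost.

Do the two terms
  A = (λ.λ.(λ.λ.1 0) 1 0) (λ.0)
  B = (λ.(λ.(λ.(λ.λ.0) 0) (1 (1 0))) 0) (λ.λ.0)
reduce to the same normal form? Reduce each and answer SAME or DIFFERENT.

Term A:
  start: (λ.λ.(λ.λ.1 0) 1 0) (λ.0)
  →1  λ.(λ.λ.1 0) (λ.0) 0
  →2  λ.(λ.(λ.0) 0) 0
  →3  λ.(λ.0) 0
  →4  λ.0

Term B:
  start: (λ.(λ.(λ.(λ.λ.0) 0) (1 (1 0))) 0) (λ.λ.0)
  →1  (λ.(λ.(λ.λ.0) 0) ((λ.λ.0) ((λ.λ.0) 0))) (λ.λ.0)
  →2  (λ.(λ.λ.0) 0) ((λ.λ.0) ((λ.λ.0) (λ.λ.0)))
  →3  (λ.λ.0) ((λ.λ.0) ((λ.λ.0) (λ.λ.0)))
  →4  λ.0

Answer: SAME — A ⇓ λ.0, B ⇓ λ.0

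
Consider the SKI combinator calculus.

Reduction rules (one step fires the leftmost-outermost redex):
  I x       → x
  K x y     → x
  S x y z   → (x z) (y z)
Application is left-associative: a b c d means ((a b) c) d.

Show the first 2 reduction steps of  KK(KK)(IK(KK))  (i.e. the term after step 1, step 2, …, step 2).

Answer: after 2 steps: K(K(KK))

Working:
  start: KK(KK)(IK(KK))
  →1  K(IK(KK))
  →2  K(K(KK))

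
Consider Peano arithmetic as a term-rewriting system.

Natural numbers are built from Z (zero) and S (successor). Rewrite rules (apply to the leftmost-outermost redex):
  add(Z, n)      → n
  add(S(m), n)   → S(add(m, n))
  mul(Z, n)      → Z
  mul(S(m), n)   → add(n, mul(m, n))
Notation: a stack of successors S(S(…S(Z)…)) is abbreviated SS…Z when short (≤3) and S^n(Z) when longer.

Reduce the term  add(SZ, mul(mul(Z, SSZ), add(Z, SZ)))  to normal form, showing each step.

Answer: normal form = SZ  (in 4 steps)

Working:
  start: add(SZ, mul(mul(Z, SSZ), add(Z, SZ)))
  →1  S(add(Z, mul(mul(Z, SSZ), add(Z, SZ))))
  →2  S(mul(mul(Z, SSZ), add(Z, SZ)))
  →3  S(mul(Z, add(Z, SZ)))
  →4  SZ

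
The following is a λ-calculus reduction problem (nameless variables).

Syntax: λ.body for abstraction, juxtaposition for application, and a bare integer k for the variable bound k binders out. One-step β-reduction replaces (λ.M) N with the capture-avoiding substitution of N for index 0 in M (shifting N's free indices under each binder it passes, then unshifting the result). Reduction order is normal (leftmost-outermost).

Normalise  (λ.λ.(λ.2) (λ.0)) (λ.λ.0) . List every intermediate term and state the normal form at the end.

  start: (λ.λ.(λ.2) (λ.0)) (λ.λ.0)
  [1] λ.(λ.λ.λ.0) (λ.0)
  [2] λ.λ.λ.0

Answer: normal form = λ.λ.λ.0  (in 2 steps)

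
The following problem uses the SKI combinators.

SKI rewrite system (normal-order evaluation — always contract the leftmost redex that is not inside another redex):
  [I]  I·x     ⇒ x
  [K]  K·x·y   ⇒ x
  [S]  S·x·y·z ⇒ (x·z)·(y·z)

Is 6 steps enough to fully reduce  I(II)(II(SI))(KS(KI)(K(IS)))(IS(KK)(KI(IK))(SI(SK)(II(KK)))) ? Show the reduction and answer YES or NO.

Answer: NO — after 6 steps the term is I(IS(KK)(KI(IK))(SI(SK)(II(KK))))(KS(KI)(K(IS))(IS(KK)(KI(IK))(SI(SK)(II(KK))))), not yet normal

Reduction:
  start: I(II)(II(SI))(KS(KI)(K(IS)))(IS(KK)(KI(IK))(SI(SK)(II(KK))))
  →1  II(II(SI))(KS(KI)(K(IS)))(IS(KK)(KI(IK))(SI(SK)(II(KK))))
  →2  I(II(SI))(KS(KI)(K(IS)))(IS(KK)(KI(IK))(SI(SK)(II(KK))))
  →3  II(SI)(KS(KI)(K(IS)))(IS(KK)(KI(IK))(SI(SK)(II(KK))))
  →4  I(SI)(KS(KI)(K(IS)))(IS(KK)(KI(IK))(SI(SK)(II(KK))))
  →5  SI(KS(KI)(K(IS)))(IS(KK)(KI(IK))(SI(SK)(II(KK))))
  →6  I(IS(KK)(KI(IK))(SI(SK)(II(KK))))(KS(KI)(K(IS))(IS(KK)(KI(IK))(SI(SK)(II(KK)))))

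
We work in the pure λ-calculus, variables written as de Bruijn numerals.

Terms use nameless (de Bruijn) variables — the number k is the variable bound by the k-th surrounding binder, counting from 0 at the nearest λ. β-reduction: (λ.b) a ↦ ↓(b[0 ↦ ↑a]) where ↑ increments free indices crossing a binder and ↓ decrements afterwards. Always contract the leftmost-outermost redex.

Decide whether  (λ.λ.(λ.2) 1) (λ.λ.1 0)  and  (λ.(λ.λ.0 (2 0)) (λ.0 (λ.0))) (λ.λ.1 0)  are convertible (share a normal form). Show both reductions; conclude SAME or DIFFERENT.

Answer: DIFFERENT — A ⇓ λ.λ.λ.1 0, B ⇓ λ.0 (λ.1 0)

Derivation:
Term A:
  start: (λ.λ.(λ.2) 1) (λ.λ.1 0)
  step 1: λ.(λ.λ.λ.1 0) (λ.λ.1 0)
  step 2: λ.λ.λ.1 0

Term B:
  start: (λ.(λ.λ.0 (2 0)) (λ.0 (λ.0))) (λ.λ.1 0)
  step 1: (λ.λ.0 ((λ.λ.1 0) 0)) (λ.0 (λ.0))
  step 2: λ.0 ((λ.λ.1 0) 0)
  step 3: λ.0 (λ.1 0)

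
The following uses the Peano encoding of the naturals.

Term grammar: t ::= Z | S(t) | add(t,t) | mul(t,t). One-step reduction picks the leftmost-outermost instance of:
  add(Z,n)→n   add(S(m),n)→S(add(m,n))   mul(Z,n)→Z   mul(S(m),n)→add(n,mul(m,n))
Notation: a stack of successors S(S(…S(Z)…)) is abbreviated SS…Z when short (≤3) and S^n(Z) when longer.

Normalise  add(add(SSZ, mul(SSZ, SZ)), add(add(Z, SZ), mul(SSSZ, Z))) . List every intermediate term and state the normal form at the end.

Answer: normal form = S^5(Z)  (in 25 steps)

Derivation:
  start: add(add(SSZ, mul(SSZ, SZ)), add(add(Z, SZ), mul(SSSZ, Z)))
  →1  add(S(add(SZ, mul(SSZ, SZ))), add(add(Z, SZ), mul(SSSZ, Z)))
  →2  S(add(add(SZ, mul(SSZ, SZ)), add(add(Z, SZ), mul(SSSZ, Z))))
  →3  S(add(S(add(Z, mul(SSZ, SZ))), add(add(Z, SZ), mul(SSSZ, Z))))
  →4  S(S(add(add(Z, mul(SSZ, SZ)), add(add(Z, SZ), mul(SSSZ, Z)))))
  →5  S(S(add(mul(SSZ, SZ), add(add(Z, SZ), mul(SSSZ, Z)))))
  →6  S(S(add(add(SZ, mul(SZ, SZ)), add(add(Z, SZ), mul(SSSZ, Z)))))
  →7  S(S(add(S(add(Z, mul(SZ, SZ))), add(add(Z, SZ), mul(SSSZ, Z)))))
  →8  S(S(S(add(add(Z, mul(SZ, SZ)), add(add(Z, SZ), mul(SSSZ, Z))))))
  →9  S(S(S(add(mul(SZ, SZ), add(add(Z, SZ), mul(SSSZ, Z))))))
  →10  S(S(S(add(add(SZ, mul(Z, SZ)), add(add(Z, SZ), mul(SSSZ, Z))))))
  →11  S(S(S(add(S(add(Z, mul(Z, SZ))), add(add(Z, SZ), mul(SSSZ, Z))))))
  →12  S(S(S(S(add(add(Z, mul(Z, SZ)), add(add(Z, SZ), mul(SSSZ, Z)))))))
  →13  S(S(S(S(add(mul(Z, SZ), add(add(Z, SZ), mul(SSSZ, Z)))))))
  →14  S(S(S(S(add(Z, add(add(Z, SZ), mul(SSSZ, Z)))))))
  →15  S(S(S(S(add(add(Z, SZ), mul(SSSZ, Z))))))
  →16  S(S(S(S(add(SZ, mul(SSSZ, Z))))))
  →17  S(S(S(S(S(add(Z, mul(SSSZ, Z)))))))
  →18  S(S(S(S(S(mul(SSSZ, Z))))))
  →19  S(S(S(S(S(add(Z, mul(SSZ, Z)))))))
  →20  S(S(S(S(S(mul(SSZ, Z))))))
  →21  S(S(S(S(S(add(Z, mul(SZ, Z)))))))
  →22  S(S(S(S(S(mul(SZ, Z))))))
  →23  S(S(S(S(S(add(Z, mul(Z, Z)))))))
  →24  S(S(S(S(S(mul(Z, Z))))))
  →25  S^5(Z)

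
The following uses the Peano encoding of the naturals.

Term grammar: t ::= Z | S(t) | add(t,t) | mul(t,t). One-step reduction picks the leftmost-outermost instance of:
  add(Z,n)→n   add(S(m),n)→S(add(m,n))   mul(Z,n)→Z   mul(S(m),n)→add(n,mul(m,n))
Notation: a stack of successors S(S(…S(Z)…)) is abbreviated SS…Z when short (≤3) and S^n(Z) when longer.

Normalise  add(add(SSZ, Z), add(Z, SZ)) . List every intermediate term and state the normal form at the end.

  start: add(add(SSZ, Z), add(Z, SZ))
  [1] add(S(add(SZ, Z)), add(Z, SZ))
  [2] S(add(add(SZ, Z), add(Z, SZ)))
  [3] S(add(S(add(Z, Z)), add(Z, SZ)))
  [4] S(S(add(add(Z, Z), add(Z, SZ))))
  [5] S(S(add(Z, add(Z, SZ))))
  [6] S(S(add(Z, SZ)))
  [7] SSSZ

Answer: normal form = SSSZ  (in 7 steps)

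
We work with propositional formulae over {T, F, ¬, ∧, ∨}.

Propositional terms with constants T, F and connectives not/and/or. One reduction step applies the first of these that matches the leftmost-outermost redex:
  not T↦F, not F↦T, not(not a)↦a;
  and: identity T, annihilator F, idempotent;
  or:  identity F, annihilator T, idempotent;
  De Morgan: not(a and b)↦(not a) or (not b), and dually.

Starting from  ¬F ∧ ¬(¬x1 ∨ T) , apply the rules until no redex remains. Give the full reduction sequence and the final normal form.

Answer: normal form = F  (in 6 steps)

Reduction:
  start: ¬F ∧ ¬(¬x1 ∨ T)
  [1] T ∧ ¬(¬x1 ∨ T)
  [2] ¬(¬x1 ∨ T)
  [3] ¬¬x1 ∧ ¬T
  [4] x1 ∧ ¬T
  [5] x1 ∧ F
  [6] F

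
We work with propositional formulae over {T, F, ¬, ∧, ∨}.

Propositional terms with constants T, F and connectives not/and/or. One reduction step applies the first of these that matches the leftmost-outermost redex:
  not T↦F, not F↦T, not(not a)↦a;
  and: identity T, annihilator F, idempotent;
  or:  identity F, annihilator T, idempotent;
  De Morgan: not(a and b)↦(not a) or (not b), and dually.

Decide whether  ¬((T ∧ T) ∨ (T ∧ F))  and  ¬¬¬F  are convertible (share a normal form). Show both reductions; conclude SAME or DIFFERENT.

Term A:
  start: ¬((T ∧ T) ∨ (T ∧ F))
  step 1: ¬(T ∧ T) ∧ ¬(T ∧ F)
  step 2: (¬T ∨ ¬T) ∧ ¬(T ∧ F)
  step 3: ¬T ∧ ¬(T ∧ F)
  step 4: F ∧ ¬(T ∧ F)
  step 5: F

Term B:
  start: ¬¬¬F
  step 1: ¬F
  step 2: T

Answer: DIFFERENT — A ⇓ F, B ⇓ T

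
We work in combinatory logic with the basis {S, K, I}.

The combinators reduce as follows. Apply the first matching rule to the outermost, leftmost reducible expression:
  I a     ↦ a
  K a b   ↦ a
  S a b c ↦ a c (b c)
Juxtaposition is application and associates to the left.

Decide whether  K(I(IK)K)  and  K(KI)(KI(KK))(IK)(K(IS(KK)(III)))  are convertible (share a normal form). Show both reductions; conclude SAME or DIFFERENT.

Term A:
  start: K(I(IK)K)
  →1  K(IKK)
  →2  K(KK)

Term B:
  start: K(KI)(KI(KK))(IK)(K(IS(KK)(III)))
  →1  KI(IK)(K(IS(KK)(III)))
  →2  I(K(IS(KK)(III)))
  →3  K(IS(KK)(III))
  →4  K(S(KK)(III))
  →5  K(S(KK)(II))
  →6  K(S(KK)I)

Answer: DIFFERENT — A ⇓ K(KK), B ⇓ K(S(KK)I)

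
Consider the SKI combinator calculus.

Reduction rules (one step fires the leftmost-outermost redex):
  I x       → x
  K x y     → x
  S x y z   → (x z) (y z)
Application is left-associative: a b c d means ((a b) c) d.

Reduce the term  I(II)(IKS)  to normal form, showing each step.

  start: I(II)(IKS)
  [1] II(IKS)
  [2] I(IKS)
  [3] IKS
  [4] KS

Answer: normal form = KS  (in 4 steps)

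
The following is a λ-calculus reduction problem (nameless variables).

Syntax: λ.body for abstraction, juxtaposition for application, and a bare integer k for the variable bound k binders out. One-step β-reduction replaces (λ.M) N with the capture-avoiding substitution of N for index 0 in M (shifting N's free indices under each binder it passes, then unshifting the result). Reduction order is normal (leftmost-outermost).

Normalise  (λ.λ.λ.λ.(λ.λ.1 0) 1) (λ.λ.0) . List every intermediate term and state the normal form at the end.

Answer: normal form = λ.λ.λ.λ.2 0  (in 2 steps)

Working:
  start: (λ.λ.λ.λ.(λ.λ.1 0) 1) (λ.λ.0)
  [1] λ.λ.λ.(λ.λ.1 0) 1
  [2] λ.λ.λ.λ.2 0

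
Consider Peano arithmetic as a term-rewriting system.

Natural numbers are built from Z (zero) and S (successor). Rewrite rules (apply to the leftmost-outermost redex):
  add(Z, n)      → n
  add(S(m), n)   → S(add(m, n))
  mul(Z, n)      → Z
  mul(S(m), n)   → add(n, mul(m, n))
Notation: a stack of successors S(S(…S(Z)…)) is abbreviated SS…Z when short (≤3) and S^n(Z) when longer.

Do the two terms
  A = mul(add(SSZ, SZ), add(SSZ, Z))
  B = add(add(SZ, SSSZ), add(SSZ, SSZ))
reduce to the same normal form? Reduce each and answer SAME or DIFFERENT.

Term A:
  start: mul(add(SSZ, SZ), add(SSZ, Z))
  [1] mul(S(add(SZ, SZ)), add(SSZ, Z))
  [2] add(add(SSZ, Z), mul(add(SZ, SZ), add(SSZ, Z)))
  [3] add(S(add(SZ, Z)), mul(add(SZ, SZ), add(SSZ, Z)))
  [4] S(add(add(SZ, Z), mul(add(SZ, SZ), add(SSZ, Z))))
  [5] S(add(S(add(Z, Z)), mul(add(SZ, SZ), add(SSZ, Z))))
  [6] S(S(add(add(Z, Z), mul(add(SZ, SZ), add(SSZ, Z)))))
  [7] S(S(add(Z, mul(add(SZ, SZ), add(SSZ, Z)))))
  [8] S(S(mul(add(SZ, SZ), add(SSZ, Z))))
  [9] S(S(mul(S(add(Z, SZ)), add(SSZ, Z))))
  [10] S(S(add(add(SSZ, Z), mul(add(Z, SZ), add(SSZ, Z)))))
  [11] S(S(add(S(add(SZ, Z)), mul(add(Z, SZ), add(SSZ, Z)))))
  [12] S(S(S(add(add(SZ, Z), mul(add(Z, SZ), add(SSZ, Z))))))
  [13] S(S(S(add(S(add(Z, Z)), mul(add(Z, SZ), add(SSZ, Z))))))
  [14] S(S(S(S(add(add(Z, Z), mul(add(Z, SZ), add(SSZ, Z)))))))
  [15] S(S(S(S(add(Z, mul(add(Z, SZ), add(SSZ, Z)))))))
  [16] S(S(S(S(mul(add(Z, SZ), add(SSZ, Z))))))
  [17] S(S(S(S(mul(SZ, add(SSZ, Z))))))
  [18] S(S(S(S(add(add(SSZ, Z), mul(Z, add(SSZ, Z)))))))
  [19] S(S(S(S(add(S(add(SZ, Z)), mul(Z, add(SSZ, Z)))))))
  [20] S(S(S(S(S(add(add(SZ, Z), mul(Z, add(SSZ, Z))))))))
  [21] S(S(S(S(S(add(S(add(Z, Z)), mul(Z, add(SSZ, Z))))))))
  [22] S(S(S(S(S(S(add(add(Z, Z), mul(Z, add(SSZ, Z)))))))))
  [23] S(S(S(S(S(S(add(Z, mul(Z, add(SSZ, Z)))))))))
  [24] S(S(S(S(S(S(mul(Z, add(SSZ, Z))))))))
  [25] S^6(Z)

Term B:
  start: add(add(SZ, SSSZ), add(SSZ, SSZ))
  [1] add(S(add(Z, SSSZ)), add(SSZ, SSZ))
  [2] S(add(add(Z, SSSZ), add(SSZ, SSZ)))
  [3] S(add(SSSZ, add(SSZ, SSZ)))
  [4] S(S(add(SSZ, add(SSZ, SSZ))))
  [5] S(S(S(add(SZ, add(SSZ, SSZ)))))
  [6] S(S(S(S(add(Z, add(SSZ, SSZ))))))
  [7] S(S(S(S(add(SSZ, SSZ)))))
  [8] S(S(S(S(S(add(SZ, SSZ))))))
  [9] S(S(S(S(S(S(add(Z, SSZ)))))))
  [10] S^8(Z)

Answer: DIFFERENT — A ⇓ S^6(Z), B ⇓ S^8(Z)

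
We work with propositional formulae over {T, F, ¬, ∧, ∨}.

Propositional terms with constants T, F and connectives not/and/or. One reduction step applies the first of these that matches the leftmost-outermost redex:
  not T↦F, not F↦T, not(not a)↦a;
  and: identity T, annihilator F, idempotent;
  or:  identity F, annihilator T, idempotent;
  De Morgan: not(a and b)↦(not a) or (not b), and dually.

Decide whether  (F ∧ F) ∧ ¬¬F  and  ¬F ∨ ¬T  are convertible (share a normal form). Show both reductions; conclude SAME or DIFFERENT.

Term A:
  start: (F ∧ F) ∧ ¬¬F
  →1  F ∧ ¬¬F
  →2  F

Term B:
  start: ¬F ∨ ¬T
  →1  T ∨ ¬T
  →2  T

Answer: DIFFERENT — A ⇓ F, B ⇓ T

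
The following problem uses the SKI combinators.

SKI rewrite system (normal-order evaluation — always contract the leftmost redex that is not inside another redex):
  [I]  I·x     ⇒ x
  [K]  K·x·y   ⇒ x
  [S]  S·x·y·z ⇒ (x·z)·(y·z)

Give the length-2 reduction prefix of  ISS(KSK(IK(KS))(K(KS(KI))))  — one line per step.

  start: ISS(KSK(IK(KS))(K(KS(KI))))
  step 1: SS(KSK(IK(KS))(K(KS(KI))))
  step 2: SS(S(IK(KS))(K(KS(KI))))

Answer: after 2 steps: SS(S(IK(KS))(K(KS(KI))))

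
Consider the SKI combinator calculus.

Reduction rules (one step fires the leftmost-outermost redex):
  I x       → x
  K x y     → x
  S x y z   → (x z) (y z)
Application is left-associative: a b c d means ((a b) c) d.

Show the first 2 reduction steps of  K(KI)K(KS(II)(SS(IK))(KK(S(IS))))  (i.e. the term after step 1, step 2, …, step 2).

Answer: after 2 steps: I

Reduction:
  start: K(KI)K(KS(II)(SS(IK))(KK(S(IS))))
  →1  KI(KS(II)(SS(IK))(KK(S(IS))))
  →2  I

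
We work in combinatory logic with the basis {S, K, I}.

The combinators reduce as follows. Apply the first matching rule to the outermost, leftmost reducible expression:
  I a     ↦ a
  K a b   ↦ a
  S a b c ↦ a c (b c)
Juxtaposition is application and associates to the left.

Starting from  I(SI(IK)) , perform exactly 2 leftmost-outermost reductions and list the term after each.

  start: I(SI(IK))
  [1] SI(IK)
  [2] SIK

Answer: after 2 steps: SIK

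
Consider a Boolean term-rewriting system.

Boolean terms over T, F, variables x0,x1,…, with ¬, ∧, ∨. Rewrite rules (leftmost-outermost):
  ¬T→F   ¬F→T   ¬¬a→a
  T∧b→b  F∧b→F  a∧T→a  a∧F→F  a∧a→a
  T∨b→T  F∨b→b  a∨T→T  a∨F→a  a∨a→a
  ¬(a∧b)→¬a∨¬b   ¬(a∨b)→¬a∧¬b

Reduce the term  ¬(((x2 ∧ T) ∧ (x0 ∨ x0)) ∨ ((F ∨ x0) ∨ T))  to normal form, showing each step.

Answer: normal form = F  (in 14 steps)

Reduction:
  start: ¬(((x2 ∧ T) ∧ (x0 ∨ x0)) ∨ ((F ∨ x0) ∨ T))
  →1  ¬((x2 ∧ T) ∧ (x0 ∨ x0)) ∧ ¬((F ∨ x0) ∨ T)
  →2  (¬(x2 ∧ T) ∨ ¬(x0 ∨ x0)) ∧ ¬((F ∨ x0) ∨ T)
  →3  ((¬x2 ∨ ¬T) ∨ ¬(x0 ∨ x0)) ∧ ¬((F ∨ x0) ∨ T)
  →4  ((¬x2 ∨ F) ∨ ¬(x0 ∨ x0)) ∧ ¬((F ∨ x0) ∨ T)
  →5  (¬x2 ∨ ¬(x0 ∨ x0)) ∧ ¬((F ∨ x0) ∨ T)
  →6  (¬x2 ∨ (¬x0 ∧ ¬x0)) ∧ ¬((F ∨ x0) ∨ T)
  →7  (¬x2 ∨ ¬x0) ∧ ¬((F ∨ x0) ∨ T)
  →8  (¬x2 ∨ ¬x0) ∧ (¬(F ∨ x0) ∧ ¬T)
  →9  (¬x2 ∨ ¬x0) ∧ ((¬F ∧ ¬x0) ∧ ¬T)
  →10  (¬x2 ∨ ¬x0) ∧ ((T ∧ ¬x0) ∧ ¬T)
  →11  (¬x2 ∨ ¬x0) ∧ (¬x0 ∧ ¬T)
  →12  (¬x2 ∨ ¬x0) ∧ (¬x0 ∧ F)
  →13  (¬x2 ∨ ¬x0) ∧ F
  →14  F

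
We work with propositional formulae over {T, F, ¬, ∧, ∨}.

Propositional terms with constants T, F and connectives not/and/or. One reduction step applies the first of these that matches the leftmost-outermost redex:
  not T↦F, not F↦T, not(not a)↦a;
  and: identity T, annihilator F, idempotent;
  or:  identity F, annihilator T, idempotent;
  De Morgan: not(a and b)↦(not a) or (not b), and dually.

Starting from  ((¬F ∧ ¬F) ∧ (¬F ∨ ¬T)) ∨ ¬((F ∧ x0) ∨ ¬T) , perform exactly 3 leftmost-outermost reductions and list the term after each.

Answer: after 3 steps: (¬F ∨ ¬T) ∨ ¬((F ∧ x0) ∨ ¬T)

Reduction:
  start: ((¬F ∧ ¬F) ∧ (¬F ∨ ¬T)) ∨ ¬((F ∧ x0) ∨ ¬T)
  step 1: (¬F ∧ (¬F ∨ ¬T)) ∨ ¬((F ∧ x0) ∨ ¬T)
  step 2: (T ∧ (¬F ∨ ¬T)) ∨ ¬((F ∧ x0) ∨ ¬T)
  step 3: (¬F ∨ ¬T) ∨ ¬((F ∧ x0) ∨ ¬T)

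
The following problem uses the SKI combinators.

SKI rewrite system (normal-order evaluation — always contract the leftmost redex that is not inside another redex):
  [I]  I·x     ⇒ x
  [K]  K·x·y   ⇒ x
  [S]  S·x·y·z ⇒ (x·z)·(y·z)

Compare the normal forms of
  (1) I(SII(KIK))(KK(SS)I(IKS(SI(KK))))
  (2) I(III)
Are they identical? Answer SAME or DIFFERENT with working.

Term A:
  start: I(SII(KIK))(KK(SS)I(IKS(SI(KK))))
  →1  SII(KIK)(KK(SS)I(IKS(SI(KK))))
  →2  I(KIK)(I(KIK))(KK(SS)I(IKS(SI(KK))))
  →3  KIK(I(KIK))(KK(SS)I(IKS(SI(KK))))
  →4  I(I(KIK))(KK(SS)I(IKS(SI(KK))))
  →5  I(KIK)(KK(SS)I(IKS(SI(KK))))
  →6  KIK(KK(SS)I(IKS(SI(KK))))
  →7  I(KK(SS)I(IKS(SI(KK))))
  →8  KK(SS)I(IKS(SI(KK)))
  →9  KI(IKS(SI(KK)))
  →10  I

Term B:
  start: I(III)
  →1  III
  →2  II
  →3  I

Answer: SAME — A ⇓ I, B ⇓ I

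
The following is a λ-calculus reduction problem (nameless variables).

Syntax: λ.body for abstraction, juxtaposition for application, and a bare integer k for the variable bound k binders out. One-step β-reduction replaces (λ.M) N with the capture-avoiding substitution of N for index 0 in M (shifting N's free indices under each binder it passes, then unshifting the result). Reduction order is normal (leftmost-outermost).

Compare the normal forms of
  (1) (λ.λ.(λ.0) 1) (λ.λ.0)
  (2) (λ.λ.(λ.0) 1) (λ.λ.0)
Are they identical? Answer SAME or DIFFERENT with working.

Answer: SAME — A ⇓ λ.λ.λ.0, B ⇓ λ.λ.λ.0

Working:
Term A:
  start: (λ.λ.(λ.0) 1) (λ.λ.0)
  →1  λ.(λ.0) (λ.λ.0)
  →2  λ.λ.λ.0

Term B:
  start: (λ.λ.(λ.0) 1) (λ.λ.0)
  →1  λ.(λ.0) (λ.λ.0)
  →2  λ.λ.λ.0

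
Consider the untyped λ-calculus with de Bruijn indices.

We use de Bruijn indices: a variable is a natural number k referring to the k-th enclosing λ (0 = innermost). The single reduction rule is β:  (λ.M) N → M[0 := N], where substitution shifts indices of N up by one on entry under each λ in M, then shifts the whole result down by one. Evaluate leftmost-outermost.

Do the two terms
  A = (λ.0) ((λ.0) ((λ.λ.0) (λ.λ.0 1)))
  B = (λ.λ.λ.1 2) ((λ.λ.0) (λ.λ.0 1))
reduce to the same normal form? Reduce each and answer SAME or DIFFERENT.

Term A:
  start: (λ.0) ((λ.0) ((λ.λ.0) (λ.λ.0 1)))
  step 1: (λ.0) ((λ.λ.0) (λ.λ.0 1))
  step 2: (λ.λ.0) (λ.λ.0 1)
  step 3: λ.0

Term B:
  start: (λ.λ.λ.1 2) ((λ.λ.0) (λ.λ.0 1))
  step 1: λ.λ.1 ((λ.λ.0) (λ.λ.0 1))
  step 2: λ.λ.1 (λ.0)

Answer: DIFFERENT — A ⇓ λ.0, B ⇓ λ.λ.1 (λ.0)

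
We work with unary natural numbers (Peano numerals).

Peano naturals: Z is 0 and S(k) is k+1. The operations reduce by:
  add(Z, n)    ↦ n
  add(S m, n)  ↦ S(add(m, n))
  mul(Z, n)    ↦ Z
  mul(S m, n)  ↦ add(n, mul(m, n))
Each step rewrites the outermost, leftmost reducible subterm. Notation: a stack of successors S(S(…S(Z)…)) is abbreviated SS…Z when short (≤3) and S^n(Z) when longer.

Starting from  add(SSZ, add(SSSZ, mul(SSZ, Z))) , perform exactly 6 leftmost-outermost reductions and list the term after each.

Answer: after 6 steps: S(S(S(S(S(add(Z, mul(SSZ, Z)))))))

Derivation:
  start: add(SSZ, add(SSSZ, mul(SSZ, Z)))
  step 1: S(add(SZ, add(SSSZ, mul(SSZ, Z))))
  step 2: S(S(add(Z, add(SSSZ, mul(SSZ, Z)))))
  step 3: S(S(add(SSSZ, mul(SSZ, Z))))
  step 4: S(S(S(add(SSZ, mul(SSZ, Z)))))
  step 5: S(S(S(S(add(SZ, mul(SSZ, Z))))))
  step 6: S(S(S(S(S(add(Z, mul(SSZ, Z)))))))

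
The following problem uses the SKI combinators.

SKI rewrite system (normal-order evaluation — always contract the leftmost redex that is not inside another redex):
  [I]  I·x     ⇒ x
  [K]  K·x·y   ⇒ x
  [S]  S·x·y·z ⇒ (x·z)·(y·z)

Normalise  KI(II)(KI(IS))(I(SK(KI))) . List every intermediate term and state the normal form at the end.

  start: KI(II)(KI(IS))(I(SK(KI)))
  →1  I(KI(IS))(I(SK(KI)))
  →2  KI(IS)(I(SK(KI)))
  →3  I(I(SK(KI)))
  →4  I(SK(KI))
  →5  SK(KI)

Answer: normal form = SK(KI)  (in 5 steps)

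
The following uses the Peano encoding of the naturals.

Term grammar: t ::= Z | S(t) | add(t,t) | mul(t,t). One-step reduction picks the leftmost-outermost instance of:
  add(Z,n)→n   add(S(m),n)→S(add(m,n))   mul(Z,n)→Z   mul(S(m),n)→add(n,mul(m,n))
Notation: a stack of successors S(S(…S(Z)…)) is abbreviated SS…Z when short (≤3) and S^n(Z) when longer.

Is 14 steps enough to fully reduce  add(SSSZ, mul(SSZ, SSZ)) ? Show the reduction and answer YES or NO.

  start: add(SSSZ, mul(SSZ, SSZ))
  [1] S(add(SSZ, mul(SSZ, SSZ)))
  [2] S(S(add(SZ, mul(SSZ, SSZ))))
  [3] S(S(S(add(Z, mul(SSZ, SSZ)))))
  [4] S(S(S(mul(SSZ, SSZ))))
  [5] S(S(S(add(SSZ, mul(SZ, SSZ)))))
  [6] S(S(S(S(add(SZ, mul(SZ, SSZ))))))
  [7] S(S(S(S(S(add(Z, mul(SZ, SSZ)))))))
  [8] S(S(S(S(S(mul(SZ, SSZ))))))
  [9] S(S(S(S(S(add(SSZ, mul(Z, SSZ)))))))
  [10] S(S(S(S(S(S(add(SZ, mul(Z, SSZ))))))))
  [11] S(S(S(S(S(S(S(add(Z, mul(Z, SSZ)))))))))
  [12] S(S(S(S(S(S(S(mul(Z, SSZ))))))))
  [13] S^7(Z)

Answer: YES — reaches normal form S^7(Z) in 13 ≤ 14 steps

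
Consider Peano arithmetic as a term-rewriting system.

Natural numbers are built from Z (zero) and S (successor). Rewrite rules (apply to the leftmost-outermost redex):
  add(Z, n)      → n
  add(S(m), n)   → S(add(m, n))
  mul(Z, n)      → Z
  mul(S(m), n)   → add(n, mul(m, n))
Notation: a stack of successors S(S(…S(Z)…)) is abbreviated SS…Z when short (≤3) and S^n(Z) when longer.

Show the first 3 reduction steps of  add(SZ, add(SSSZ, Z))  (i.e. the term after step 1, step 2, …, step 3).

  start: add(SZ, add(SSSZ, Z))
  [1] S(add(Z, add(SSSZ, Z)))
  [2] S(add(SSSZ, Z))
  [3] S(S(add(SSZ, Z)))

Answer: after 3 steps: S(S(add(SSZ, Z)))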